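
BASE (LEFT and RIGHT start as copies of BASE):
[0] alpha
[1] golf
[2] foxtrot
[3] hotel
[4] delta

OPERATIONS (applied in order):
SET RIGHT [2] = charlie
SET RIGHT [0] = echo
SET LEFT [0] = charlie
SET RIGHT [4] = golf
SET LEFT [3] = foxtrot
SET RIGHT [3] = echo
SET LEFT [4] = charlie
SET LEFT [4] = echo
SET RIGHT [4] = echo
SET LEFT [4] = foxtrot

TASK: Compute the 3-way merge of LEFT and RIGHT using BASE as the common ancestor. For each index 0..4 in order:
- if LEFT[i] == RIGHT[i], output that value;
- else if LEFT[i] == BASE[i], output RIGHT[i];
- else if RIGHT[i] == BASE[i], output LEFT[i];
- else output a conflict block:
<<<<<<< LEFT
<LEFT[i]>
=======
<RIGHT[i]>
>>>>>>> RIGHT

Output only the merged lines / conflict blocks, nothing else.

Answer: <<<<<<< LEFT
charlie
=======
echo
>>>>>>> RIGHT
golf
charlie
<<<<<<< LEFT
foxtrot
=======
echo
>>>>>>> RIGHT
<<<<<<< LEFT
foxtrot
=======
echo
>>>>>>> RIGHT

Derivation:
Final LEFT:  [charlie, golf, foxtrot, foxtrot, foxtrot]
Final RIGHT: [echo, golf, charlie, echo, echo]
i=0: BASE=alpha L=charlie R=echo all differ -> CONFLICT
i=1: L=golf R=golf -> agree -> golf
i=2: L=foxtrot=BASE, R=charlie -> take RIGHT -> charlie
i=3: BASE=hotel L=foxtrot R=echo all differ -> CONFLICT
i=4: BASE=delta L=foxtrot R=echo all differ -> CONFLICT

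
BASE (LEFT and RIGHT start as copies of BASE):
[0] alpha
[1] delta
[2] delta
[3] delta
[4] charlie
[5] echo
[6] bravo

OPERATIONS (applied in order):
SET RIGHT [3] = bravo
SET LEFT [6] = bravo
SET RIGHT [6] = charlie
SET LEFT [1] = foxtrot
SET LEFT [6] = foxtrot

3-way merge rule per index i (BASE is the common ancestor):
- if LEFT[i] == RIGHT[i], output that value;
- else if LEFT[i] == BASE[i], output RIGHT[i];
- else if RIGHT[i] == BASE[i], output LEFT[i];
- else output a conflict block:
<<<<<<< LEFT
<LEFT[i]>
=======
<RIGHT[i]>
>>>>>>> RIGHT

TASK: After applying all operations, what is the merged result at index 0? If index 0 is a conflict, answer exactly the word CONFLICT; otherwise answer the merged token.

Final LEFT:  [alpha, foxtrot, delta, delta, charlie, echo, foxtrot]
Final RIGHT: [alpha, delta, delta, bravo, charlie, echo, charlie]
i=0: L=alpha R=alpha -> agree -> alpha
i=1: L=foxtrot, R=delta=BASE -> take LEFT -> foxtrot
i=2: L=delta R=delta -> agree -> delta
i=3: L=delta=BASE, R=bravo -> take RIGHT -> bravo
i=4: L=charlie R=charlie -> agree -> charlie
i=5: L=echo R=echo -> agree -> echo
i=6: BASE=bravo L=foxtrot R=charlie all differ -> CONFLICT
Index 0 -> alpha

Answer: alpha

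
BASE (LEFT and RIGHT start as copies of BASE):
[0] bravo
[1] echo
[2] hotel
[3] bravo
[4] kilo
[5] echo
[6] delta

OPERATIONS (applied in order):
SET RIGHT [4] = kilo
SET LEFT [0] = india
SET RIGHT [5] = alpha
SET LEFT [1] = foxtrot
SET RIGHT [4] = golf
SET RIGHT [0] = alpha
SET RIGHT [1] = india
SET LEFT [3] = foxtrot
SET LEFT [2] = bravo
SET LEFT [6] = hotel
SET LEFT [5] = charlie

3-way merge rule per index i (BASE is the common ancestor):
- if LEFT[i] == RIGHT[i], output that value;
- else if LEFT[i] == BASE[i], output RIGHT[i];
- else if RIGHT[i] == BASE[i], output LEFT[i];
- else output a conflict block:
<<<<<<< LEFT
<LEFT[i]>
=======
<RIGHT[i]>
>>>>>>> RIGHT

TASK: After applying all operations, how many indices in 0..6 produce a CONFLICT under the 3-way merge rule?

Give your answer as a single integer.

Answer: 3

Derivation:
Final LEFT:  [india, foxtrot, bravo, foxtrot, kilo, charlie, hotel]
Final RIGHT: [alpha, india, hotel, bravo, golf, alpha, delta]
i=0: BASE=bravo L=india R=alpha all differ -> CONFLICT
i=1: BASE=echo L=foxtrot R=india all differ -> CONFLICT
i=2: L=bravo, R=hotel=BASE -> take LEFT -> bravo
i=3: L=foxtrot, R=bravo=BASE -> take LEFT -> foxtrot
i=4: L=kilo=BASE, R=golf -> take RIGHT -> golf
i=5: BASE=echo L=charlie R=alpha all differ -> CONFLICT
i=6: L=hotel, R=delta=BASE -> take LEFT -> hotel
Conflict count: 3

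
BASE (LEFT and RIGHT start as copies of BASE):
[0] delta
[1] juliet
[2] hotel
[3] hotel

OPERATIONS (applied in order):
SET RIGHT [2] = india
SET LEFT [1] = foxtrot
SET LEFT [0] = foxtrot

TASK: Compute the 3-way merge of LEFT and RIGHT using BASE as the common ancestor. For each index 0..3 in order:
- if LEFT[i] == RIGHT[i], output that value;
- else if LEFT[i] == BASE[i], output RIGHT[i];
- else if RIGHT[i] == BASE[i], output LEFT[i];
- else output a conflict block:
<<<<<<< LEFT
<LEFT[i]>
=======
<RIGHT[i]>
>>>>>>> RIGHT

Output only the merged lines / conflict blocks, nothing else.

Answer: foxtrot
foxtrot
india
hotel

Derivation:
Final LEFT:  [foxtrot, foxtrot, hotel, hotel]
Final RIGHT: [delta, juliet, india, hotel]
i=0: L=foxtrot, R=delta=BASE -> take LEFT -> foxtrot
i=1: L=foxtrot, R=juliet=BASE -> take LEFT -> foxtrot
i=2: L=hotel=BASE, R=india -> take RIGHT -> india
i=3: L=hotel R=hotel -> agree -> hotel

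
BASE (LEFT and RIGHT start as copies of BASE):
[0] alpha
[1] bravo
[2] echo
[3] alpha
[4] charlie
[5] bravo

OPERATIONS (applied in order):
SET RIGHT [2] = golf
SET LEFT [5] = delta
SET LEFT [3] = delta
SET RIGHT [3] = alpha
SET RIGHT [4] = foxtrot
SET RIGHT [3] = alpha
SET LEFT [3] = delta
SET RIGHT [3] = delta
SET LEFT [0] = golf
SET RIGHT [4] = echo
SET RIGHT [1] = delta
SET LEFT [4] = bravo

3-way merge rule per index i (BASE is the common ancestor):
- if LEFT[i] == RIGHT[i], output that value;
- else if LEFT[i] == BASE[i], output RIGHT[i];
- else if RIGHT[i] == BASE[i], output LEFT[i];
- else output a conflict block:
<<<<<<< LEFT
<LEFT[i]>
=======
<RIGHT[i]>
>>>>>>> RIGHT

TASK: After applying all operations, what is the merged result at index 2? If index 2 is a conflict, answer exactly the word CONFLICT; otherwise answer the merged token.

Final LEFT:  [golf, bravo, echo, delta, bravo, delta]
Final RIGHT: [alpha, delta, golf, delta, echo, bravo]
i=0: L=golf, R=alpha=BASE -> take LEFT -> golf
i=1: L=bravo=BASE, R=delta -> take RIGHT -> delta
i=2: L=echo=BASE, R=golf -> take RIGHT -> golf
i=3: L=delta R=delta -> agree -> delta
i=4: BASE=charlie L=bravo R=echo all differ -> CONFLICT
i=5: L=delta, R=bravo=BASE -> take LEFT -> delta
Index 2 -> golf

Answer: golf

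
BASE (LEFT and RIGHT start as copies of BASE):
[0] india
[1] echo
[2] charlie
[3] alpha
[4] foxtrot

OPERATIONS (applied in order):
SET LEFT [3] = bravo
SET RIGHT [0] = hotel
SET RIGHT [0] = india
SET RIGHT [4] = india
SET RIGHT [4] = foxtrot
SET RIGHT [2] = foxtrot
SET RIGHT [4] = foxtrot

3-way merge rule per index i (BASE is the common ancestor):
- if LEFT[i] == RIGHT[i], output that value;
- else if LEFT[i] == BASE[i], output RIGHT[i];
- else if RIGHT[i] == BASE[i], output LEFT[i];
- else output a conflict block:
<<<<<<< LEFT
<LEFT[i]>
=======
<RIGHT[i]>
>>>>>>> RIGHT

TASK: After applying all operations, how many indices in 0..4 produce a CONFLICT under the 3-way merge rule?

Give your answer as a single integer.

Final LEFT:  [india, echo, charlie, bravo, foxtrot]
Final RIGHT: [india, echo, foxtrot, alpha, foxtrot]
i=0: L=india R=india -> agree -> india
i=1: L=echo R=echo -> agree -> echo
i=2: L=charlie=BASE, R=foxtrot -> take RIGHT -> foxtrot
i=3: L=bravo, R=alpha=BASE -> take LEFT -> bravo
i=4: L=foxtrot R=foxtrot -> agree -> foxtrot
Conflict count: 0

Answer: 0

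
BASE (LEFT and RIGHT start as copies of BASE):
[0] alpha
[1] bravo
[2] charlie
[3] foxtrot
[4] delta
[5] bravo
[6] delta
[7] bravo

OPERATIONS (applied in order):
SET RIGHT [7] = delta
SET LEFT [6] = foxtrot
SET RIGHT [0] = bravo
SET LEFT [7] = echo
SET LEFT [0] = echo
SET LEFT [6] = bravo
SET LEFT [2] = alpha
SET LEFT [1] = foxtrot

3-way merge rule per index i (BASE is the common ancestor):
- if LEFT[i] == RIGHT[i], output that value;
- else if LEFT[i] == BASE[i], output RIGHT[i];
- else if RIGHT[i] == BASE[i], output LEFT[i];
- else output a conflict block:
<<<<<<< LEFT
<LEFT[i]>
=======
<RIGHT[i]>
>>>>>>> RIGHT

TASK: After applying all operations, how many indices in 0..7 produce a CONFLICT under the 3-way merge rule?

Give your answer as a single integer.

Final LEFT:  [echo, foxtrot, alpha, foxtrot, delta, bravo, bravo, echo]
Final RIGHT: [bravo, bravo, charlie, foxtrot, delta, bravo, delta, delta]
i=0: BASE=alpha L=echo R=bravo all differ -> CONFLICT
i=1: L=foxtrot, R=bravo=BASE -> take LEFT -> foxtrot
i=2: L=alpha, R=charlie=BASE -> take LEFT -> alpha
i=3: L=foxtrot R=foxtrot -> agree -> foxtrot
i=4: L=delta R=delta -> agree -> delta
i=5: L=bravo R=bravo -> agree -> bravo
i=6: L=bravo, R=delta=BASE -> take LEFT -> bravo
i=7: BASE=bravo L=echo R=delta all differ -> CONFLICT
Conflict count: 2

Answer: 2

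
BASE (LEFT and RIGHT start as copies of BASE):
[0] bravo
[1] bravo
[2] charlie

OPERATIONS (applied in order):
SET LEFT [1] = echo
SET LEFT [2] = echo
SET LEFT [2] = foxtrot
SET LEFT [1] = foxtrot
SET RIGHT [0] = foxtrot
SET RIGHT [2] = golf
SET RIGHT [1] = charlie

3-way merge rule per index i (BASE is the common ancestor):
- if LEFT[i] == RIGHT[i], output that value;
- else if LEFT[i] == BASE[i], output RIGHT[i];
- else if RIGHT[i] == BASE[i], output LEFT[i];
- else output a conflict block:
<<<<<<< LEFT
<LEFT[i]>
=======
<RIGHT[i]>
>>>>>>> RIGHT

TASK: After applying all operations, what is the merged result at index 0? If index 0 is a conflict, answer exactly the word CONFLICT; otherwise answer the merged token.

Answer: foxtrot

Derivation:
Final LEFT:  [bravo, foxtrot, foxtrot]
Final RIGHT: [foxtrot, charlie, golf]
i=0: L=bravo=BASE, R=foxtrot -> take RIGHT -> foxtrot
i=1: BASE=bravo L=foxtrot R=charlie all differ -> CONFLICT
i=2: BASE=charlie L=foxtrot R=golf all differ -> CONFLICT
Index 0 -> foxtrot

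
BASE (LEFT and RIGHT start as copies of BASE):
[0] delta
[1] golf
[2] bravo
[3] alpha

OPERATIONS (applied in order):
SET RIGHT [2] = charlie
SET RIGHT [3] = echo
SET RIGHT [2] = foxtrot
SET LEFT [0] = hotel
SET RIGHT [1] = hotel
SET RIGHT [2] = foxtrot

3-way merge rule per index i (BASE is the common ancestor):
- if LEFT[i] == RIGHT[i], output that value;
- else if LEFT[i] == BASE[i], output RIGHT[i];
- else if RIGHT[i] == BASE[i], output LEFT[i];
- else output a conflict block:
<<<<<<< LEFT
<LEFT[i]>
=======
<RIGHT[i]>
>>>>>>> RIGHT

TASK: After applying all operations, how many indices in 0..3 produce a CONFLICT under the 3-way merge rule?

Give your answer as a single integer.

Answer: 0

Derivation:
Final LEFT:  [hotel, golf, bravo, alpha]
Final RIGHT: [delta, hotel, foxtrot, echo]
i=0: L=hotel, R=delta=BASE -> take LEFT -> hotel
i=1: L=golf=BASE, R=hotel -> take RIGHT -> hotel
i=2: L=bravo=BASE, R=foxtrot -> take RIGHT -> foxtrot
i=3: L=alpha=BASE, R=echo -> take RIGHT -> echo
Conflict count: 0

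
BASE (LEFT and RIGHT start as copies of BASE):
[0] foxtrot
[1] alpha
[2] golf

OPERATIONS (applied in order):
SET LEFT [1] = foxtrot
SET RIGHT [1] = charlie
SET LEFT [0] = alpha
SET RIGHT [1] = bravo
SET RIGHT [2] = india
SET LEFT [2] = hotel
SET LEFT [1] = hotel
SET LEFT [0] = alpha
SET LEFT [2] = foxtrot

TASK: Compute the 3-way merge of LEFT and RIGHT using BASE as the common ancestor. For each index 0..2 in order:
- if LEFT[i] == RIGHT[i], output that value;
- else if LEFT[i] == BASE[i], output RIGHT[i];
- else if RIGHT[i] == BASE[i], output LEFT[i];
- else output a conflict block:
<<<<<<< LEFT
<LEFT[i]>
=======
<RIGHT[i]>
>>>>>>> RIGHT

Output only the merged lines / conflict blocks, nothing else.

Answer: alpha
<<<<<<< LEFT
hotel
=======
bravo
>>>>>>> RIGHT
<<<<<<< LEFT
foxtrot
=======
india
>>>>>>> RIGHT

Derivation:
Final LEFT:  [alpha, hotel, foxtrot]
Final RIGHT: [foxtrot, bravo, india]
i=0: L=alpha, R=foxtrot=BASE -> take LEFT -> alpha
i=1: BASE=alpha L=hotel R=bravo all differ -> CONFLICT
i=2: BASE=golf L=foxtrot R=india all differ -> CONFLICT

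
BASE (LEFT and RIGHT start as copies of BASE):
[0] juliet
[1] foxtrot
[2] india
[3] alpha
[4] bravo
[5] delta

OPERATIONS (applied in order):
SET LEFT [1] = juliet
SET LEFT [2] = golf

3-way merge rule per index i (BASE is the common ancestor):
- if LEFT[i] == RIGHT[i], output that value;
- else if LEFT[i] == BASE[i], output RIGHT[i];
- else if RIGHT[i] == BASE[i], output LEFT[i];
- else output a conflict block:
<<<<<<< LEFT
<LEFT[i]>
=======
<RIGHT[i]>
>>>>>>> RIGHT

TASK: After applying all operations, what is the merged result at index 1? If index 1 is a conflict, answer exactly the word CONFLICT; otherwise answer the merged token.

Answer: juliet

Derivation:
Final LEFT:  [juliet, juliet, golf, alpha, bravo, delta]
Final RIGHT: [juliet, foxtrot, india, alpha, bravo, delta]
i=0: L=juliet R=juliet -> agree -> juliet
i=1: L=juliet, R=foxtrot=BASE -> take LEFT -> juliet
i=2: L=golf, R=india=BASE -> take LEFT -> golf
i=3: L=alpha R=alpha -> agree -> alpha
i=4: L=bravo R=bravo -> agree -> bravo
i=5: L=delta R=delta -> agree -> delta
Index 1 -> juliet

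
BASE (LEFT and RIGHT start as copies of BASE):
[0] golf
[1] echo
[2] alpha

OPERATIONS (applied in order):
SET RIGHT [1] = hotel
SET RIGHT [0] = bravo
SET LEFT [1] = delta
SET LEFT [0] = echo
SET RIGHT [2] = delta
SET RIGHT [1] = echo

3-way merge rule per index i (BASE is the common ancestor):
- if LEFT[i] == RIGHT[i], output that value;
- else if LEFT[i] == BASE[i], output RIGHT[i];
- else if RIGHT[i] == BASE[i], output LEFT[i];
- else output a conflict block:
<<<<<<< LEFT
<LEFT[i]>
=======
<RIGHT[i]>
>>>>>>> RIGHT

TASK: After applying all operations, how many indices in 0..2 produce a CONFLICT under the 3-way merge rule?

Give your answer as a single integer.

Answer: 1

Derivation:
Final LEFT:  [echo, delta, alpha]
Final RIGHT: [bravo, echo, delta]
i=0: BASE=golf L=echo R=bravo all differ -> CONFLICT
i=1: L=delta, R=echo=BASE -> take LEFT -> delta
i=2: L=alpha=BASE, R=delta -> take RIGHT -> delta
Conflict count: 1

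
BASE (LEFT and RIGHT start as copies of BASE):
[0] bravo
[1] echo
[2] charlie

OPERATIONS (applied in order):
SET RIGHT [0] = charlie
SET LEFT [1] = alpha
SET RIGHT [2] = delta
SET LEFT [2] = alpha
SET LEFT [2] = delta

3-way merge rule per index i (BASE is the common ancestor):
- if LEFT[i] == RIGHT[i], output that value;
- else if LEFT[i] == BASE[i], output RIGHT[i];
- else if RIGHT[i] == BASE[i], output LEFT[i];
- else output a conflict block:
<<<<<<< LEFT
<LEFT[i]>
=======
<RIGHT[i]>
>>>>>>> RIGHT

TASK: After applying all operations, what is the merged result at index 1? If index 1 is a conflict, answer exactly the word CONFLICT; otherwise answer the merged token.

Final LEFT:  [bravo, alpha, delta]
Final RIGHT: [charlie, echo, delta]
i=0: L=bravo=BASE, R=charlie -> take RIGHT -> charlie
i=1: L=alpha, R=echo=BASE -> take LEFT -> alpha
i=2: L=delta R=delta -> agree -> delta
Index 1 -> alpha

Answer: alpha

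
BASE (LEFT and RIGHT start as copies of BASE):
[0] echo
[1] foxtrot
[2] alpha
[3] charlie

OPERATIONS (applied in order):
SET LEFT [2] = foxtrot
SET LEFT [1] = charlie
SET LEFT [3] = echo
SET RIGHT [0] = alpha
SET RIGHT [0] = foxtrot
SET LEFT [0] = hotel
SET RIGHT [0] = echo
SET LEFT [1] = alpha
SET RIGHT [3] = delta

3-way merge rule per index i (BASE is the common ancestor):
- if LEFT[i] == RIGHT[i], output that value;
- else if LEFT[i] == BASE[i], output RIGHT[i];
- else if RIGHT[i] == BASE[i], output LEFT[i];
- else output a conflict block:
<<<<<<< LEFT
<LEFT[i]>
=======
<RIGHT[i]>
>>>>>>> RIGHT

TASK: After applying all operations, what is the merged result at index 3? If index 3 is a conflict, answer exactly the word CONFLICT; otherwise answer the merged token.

Answer: CONFLICT

Derivation:
Final LEFT:  [hotel, alpha, foxtrot, echo]
Final RIGHT: [echo, foxtrot, alpha, delta]
i=0: L=hotel, R=echo=BASE -> take LEFT -> hotel
i=1: L=alpha, R=foxtrot=BASE -> take LEFT -> alpha
i=2: L=foxtrot, R=alpha=BASE -> take LEFT -> foxtrot
i=3: BASE=charlie L=echo R=delta all differ -> CONFLICT
Index 3 -> CONFLICT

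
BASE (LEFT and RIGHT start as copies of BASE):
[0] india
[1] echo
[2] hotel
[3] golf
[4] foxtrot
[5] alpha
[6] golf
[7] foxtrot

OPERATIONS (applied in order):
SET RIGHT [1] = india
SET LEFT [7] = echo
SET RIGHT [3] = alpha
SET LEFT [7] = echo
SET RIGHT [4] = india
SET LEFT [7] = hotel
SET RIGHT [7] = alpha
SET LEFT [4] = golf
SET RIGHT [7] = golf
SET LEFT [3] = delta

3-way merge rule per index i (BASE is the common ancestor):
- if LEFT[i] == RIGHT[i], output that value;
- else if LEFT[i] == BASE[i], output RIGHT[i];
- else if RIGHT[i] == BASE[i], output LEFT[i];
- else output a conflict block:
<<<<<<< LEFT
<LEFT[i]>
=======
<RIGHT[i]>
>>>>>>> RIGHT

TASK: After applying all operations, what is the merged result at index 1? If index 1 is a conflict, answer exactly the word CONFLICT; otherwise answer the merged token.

Final LEFT:  [india, echo, hotel, delta, golf, alpha, golf, hotel]
Final RIGHT: [india, india, hotel, alpha, india, alpha, golf, golf]
i=0: L=india R=india -> agree -> india
i=1: L=echo=BASE, R=india -> take RIGHT -> india
i=2: L=hotel R=hotel -> agree -> hotel
i=3: BASE=golf L=delta R=alpha all differ -> CONFLICT
i=4: BASE=foxtrot L=golf R=india all differ -> CONFLICT
i=5: L=alpha R=alpha -> agree -> alpha
i=6: L=golf R=golf -> agree -> golf
i=7: BASE=foxtrot L=hotel R=golf all differ -> CONFLICT
Index 1 -> india

Answer: india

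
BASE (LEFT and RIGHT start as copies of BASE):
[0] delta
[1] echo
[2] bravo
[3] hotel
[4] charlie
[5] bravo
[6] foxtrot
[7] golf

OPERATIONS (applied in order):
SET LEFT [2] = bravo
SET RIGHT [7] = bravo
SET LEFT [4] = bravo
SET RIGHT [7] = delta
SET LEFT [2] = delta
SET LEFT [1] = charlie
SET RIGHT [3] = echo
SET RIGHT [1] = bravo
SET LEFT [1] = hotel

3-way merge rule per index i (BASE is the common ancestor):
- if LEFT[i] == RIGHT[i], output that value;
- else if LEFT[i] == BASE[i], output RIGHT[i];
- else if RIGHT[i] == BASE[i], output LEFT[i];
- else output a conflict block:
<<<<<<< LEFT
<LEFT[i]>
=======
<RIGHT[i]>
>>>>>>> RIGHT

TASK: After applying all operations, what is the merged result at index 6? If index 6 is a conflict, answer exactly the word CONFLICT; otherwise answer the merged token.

Final LEFT:  [delta, hotel, delta, hotel, bravo, bravo, foxtrot, golf]
Final RIGHT: [delta, bravo, bravo, echo, charlie, bravo, foxtrot, delta]
i=0: L=delta R=delta -> agree -> delta
i=1: BASE=echo L=hotel R=bravo all differ -> CONFLICT
i=2: L=delta, R=bravo=BASE -> take LEFT -> delta
i=3: L=hotel=BASE, R=echo -> take RIGHT -> echo
i=4: L=bravo, R=charlie=BASE -> take LEFT -> bravo
i=5: L=bravo R=bravo -> agree -> bravo
i=6: L=foxtrot R=foxtrot -> agree -> foxtrot
i=7: L=golf=BASE, R=delta -> take RIGHT -> delta
Index 6 -> foxtrot

Answer: foxtrot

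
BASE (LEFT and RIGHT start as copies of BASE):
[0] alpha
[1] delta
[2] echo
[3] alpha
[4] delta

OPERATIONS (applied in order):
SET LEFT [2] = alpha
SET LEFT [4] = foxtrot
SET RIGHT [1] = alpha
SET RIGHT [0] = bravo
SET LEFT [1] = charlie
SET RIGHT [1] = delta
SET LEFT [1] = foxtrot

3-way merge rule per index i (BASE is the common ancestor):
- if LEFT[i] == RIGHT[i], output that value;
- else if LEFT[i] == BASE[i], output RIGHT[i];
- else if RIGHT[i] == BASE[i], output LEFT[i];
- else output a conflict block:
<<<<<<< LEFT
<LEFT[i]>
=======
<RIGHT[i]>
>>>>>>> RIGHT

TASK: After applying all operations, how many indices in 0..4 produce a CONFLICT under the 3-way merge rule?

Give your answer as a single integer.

Answer: 0

Derivation:
Final LEFT:  [alpha, foxtrot, alpha, alpha, foxtrot]
Final RIGHT: [bravo, delta, echo, alpha, delta]
i=0: L=alpha=BASE, R=bravo -> take RIGHT -> bravo
i=1: L=foxtrot, R=delta=BASE -> take LEFT -> foxtrot
i=2: L=alpha, R=echo=BASE -> take LEFT -> alpha
i=3: L=alpha R=alpha -> agree -> alpha
i=4: L=foxtrot, R=delta=BASE -> take LEFT -> foxtrot
Conflict count: 0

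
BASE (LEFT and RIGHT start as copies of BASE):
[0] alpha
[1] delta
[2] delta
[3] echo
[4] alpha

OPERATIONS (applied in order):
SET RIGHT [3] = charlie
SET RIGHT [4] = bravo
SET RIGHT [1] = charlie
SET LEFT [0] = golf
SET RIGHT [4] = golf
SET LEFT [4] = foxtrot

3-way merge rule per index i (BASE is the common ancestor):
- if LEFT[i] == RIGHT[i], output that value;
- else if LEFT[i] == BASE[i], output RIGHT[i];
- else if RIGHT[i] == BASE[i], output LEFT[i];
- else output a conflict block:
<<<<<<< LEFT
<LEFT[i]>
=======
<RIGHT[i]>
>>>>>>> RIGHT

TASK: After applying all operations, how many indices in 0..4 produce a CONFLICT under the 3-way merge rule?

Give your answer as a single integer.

Final LEFT:  [golf, delta, delta, echo, foxtrot]
Final RIGHT: [alpha, charlie, delta, charlie, golf]
i=0: L=golf, R=alpha=BASE -> take LEFT -> golf
i=1: L=delta=BASE, R=charlie -> take RIGHT -> charlie
i=2: L=delta R=delta -> agree -> delta
i=3: L=echo=BASE, R=charlie -> take RIGHT -> charlie
i=4: BASE=alpha L=foxtrot R=golf all differ -> CONFLICT
Conflict count: 1

Answer: 1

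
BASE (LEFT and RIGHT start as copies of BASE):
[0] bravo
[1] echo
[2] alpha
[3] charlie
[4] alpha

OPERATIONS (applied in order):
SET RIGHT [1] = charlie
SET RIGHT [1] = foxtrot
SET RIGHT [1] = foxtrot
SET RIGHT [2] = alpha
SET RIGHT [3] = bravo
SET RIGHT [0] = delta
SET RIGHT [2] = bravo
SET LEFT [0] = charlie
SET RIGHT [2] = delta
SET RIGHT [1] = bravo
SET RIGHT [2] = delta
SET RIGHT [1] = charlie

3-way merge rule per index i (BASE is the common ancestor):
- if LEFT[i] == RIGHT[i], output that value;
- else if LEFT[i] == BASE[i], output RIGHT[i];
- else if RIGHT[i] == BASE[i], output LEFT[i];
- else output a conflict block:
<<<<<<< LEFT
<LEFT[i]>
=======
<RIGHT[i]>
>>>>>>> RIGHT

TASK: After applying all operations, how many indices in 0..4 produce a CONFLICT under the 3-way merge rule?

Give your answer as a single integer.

Answer: 1

Derivation:
Final LEFT:  [charlie, echo, alpha, charlie, alpha]
Final RIGHT: [delta, charlie, delta, bravo, alpha]
i=0: BASE=bravo L=charlie R=delta all differ -> CONFLICT
i=1: L=echo=BASE, R=charlie -> take RIGHT -> charlie
i=2: L=alpha=BASE, R=delta -> take RIGHT -> delta
i=3: L=charlie=BASE, R=bravo -> take RIGHT -> bravo
i=4: L=alpha R=alpha -> agree -> alpha
Conflict count: 1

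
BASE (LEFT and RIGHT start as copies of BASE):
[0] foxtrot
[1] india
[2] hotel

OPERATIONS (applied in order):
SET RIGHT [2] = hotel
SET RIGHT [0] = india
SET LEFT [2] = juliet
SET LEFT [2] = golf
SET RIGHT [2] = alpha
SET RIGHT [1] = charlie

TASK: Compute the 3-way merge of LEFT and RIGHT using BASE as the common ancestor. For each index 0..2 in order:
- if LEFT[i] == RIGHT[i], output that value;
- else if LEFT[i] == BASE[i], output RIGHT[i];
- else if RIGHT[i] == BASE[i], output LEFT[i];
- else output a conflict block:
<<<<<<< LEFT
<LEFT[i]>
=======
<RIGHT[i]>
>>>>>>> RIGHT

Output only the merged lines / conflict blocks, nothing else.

Answer: india
charlie
<<<<<<< LEFT
golf
=======
alpha
>>>>>>> RIGHT

Derivation:
Final LEFT:  [foxtrot, india, golf]
Final RIGHT: [india, charlie, alpha]
i=0: L=foxtrot=BASE, R=india -> take RIGHT -> india
i=1: L=india=BASE, R=charlie -> take RIGHT -> charlie
i=2: BASE=hotel L=golf R=alpha all differ -> CONFLICT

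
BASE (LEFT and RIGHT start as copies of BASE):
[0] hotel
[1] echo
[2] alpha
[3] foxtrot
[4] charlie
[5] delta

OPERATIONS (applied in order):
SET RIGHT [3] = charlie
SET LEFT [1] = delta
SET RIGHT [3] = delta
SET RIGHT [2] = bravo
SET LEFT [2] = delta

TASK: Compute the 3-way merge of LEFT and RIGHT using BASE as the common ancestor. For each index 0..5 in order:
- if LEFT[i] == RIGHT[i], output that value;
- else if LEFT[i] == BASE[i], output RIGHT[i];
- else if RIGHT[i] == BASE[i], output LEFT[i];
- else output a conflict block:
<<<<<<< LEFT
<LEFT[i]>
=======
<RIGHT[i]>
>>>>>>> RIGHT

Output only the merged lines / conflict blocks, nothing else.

Final LEFT:  [hotel, delta, delta, foxtrot, charlie, delta]
Final RIGHT: [hotel, echo, bravo, delta, charlie, delta]
i=0: L=hotel R=hotel -> agree -> hotel
i=1: L=delta, R=echo=BASE -> take LEFT -> delta
i=2: BASE=alpha L=delta R=bravo all differ -> CONFLICT
i=3: L=foxtrot=BASE, R=delta -> take RIGHT -> delta
i=4: L=charlie R=charlie -> agree -> charlie
i=5: L=delta R=delta -> agree -> delta

Answer: hotel
delta
<<<<<<< LEFT
delta
=======
bravo
>>>>>>> RIGHT
delta
charlie
delta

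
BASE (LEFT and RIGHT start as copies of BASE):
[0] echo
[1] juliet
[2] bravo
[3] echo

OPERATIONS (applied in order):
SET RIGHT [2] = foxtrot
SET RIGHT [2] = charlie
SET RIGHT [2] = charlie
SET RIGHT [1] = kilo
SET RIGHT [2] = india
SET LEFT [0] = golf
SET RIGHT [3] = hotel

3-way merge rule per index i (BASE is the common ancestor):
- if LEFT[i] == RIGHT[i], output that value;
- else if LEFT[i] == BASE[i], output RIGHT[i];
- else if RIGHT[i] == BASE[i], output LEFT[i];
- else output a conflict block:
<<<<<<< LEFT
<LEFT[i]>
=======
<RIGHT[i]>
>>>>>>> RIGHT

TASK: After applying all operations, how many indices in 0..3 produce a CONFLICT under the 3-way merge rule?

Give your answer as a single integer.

Final LEFT:  [golf, juliet, bravo, echo]
Final RIGHT: [echo, kilo, india, hotel]
i=0: L=golf, R=echo=BASE -> take LEFT -> golf
i=1: L=juliet=BASE, R=kilo -> take RIGHT -> kilo
i=2: L=bravo=BASE, R=india -> take RIGHT -> india
i=3: L=echo=BASE, R=hotel -> take RIGHT -> hotel
Conflict count: 0

Answer: 0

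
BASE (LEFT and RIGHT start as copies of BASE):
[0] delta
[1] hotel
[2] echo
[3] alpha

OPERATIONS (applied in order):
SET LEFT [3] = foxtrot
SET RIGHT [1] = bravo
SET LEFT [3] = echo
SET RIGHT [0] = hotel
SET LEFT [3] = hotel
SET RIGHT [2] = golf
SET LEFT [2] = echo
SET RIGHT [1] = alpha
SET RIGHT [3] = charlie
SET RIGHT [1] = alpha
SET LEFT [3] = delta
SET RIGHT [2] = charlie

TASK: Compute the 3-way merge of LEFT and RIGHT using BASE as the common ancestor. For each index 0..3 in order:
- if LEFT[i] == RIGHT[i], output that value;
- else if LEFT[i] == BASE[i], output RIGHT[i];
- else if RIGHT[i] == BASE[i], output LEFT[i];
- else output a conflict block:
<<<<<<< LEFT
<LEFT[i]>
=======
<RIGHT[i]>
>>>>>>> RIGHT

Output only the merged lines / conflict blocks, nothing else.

Final LEFT:  [delta, hotel, echo, delta]
Final RIGHT: [hotel, alpha, charlie, charlie]
i=0: L=delta=BASE, R=hotel -> take RIGHT -> hotel
i=1: L=hotel=BASE, R=alpha -> take RIGHT -> alpha
i=2: L=echo=BASE, R=charlie -> take RIGHT -> charlie
i=3: BASE=alpha L=delta R=charlie all differ -> CONFLICT

Answer: hotel
alpha
charlie
<<<<<<< LEFT
delta
=======
charlie
>>>>>>> RIGHT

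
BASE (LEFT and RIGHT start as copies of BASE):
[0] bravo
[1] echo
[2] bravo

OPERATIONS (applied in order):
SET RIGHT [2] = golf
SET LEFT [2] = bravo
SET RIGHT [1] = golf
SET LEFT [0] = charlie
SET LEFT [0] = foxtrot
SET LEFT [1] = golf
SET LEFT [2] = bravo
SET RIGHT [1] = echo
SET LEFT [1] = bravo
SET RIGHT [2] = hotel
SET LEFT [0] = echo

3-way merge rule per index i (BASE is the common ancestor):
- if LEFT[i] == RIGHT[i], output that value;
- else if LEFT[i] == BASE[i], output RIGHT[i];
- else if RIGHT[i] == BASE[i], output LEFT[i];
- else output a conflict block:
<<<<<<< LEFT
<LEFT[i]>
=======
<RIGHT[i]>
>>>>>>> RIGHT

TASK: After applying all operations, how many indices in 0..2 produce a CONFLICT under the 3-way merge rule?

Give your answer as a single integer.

Final LEFT:  [echo, bravo, bravo]
Final RIGHT: [bravo, echo, hotel]
i=0: L=echo, R=bravo=BASE -> take LEFT -> echo
i=1: L=bravo, R=echo=BASE -> take LEFT -> bravo
i=2: L=bravo=BASE, R=hotel -> take RIGHT -> hotel
Conflict count: 0

Answer: 0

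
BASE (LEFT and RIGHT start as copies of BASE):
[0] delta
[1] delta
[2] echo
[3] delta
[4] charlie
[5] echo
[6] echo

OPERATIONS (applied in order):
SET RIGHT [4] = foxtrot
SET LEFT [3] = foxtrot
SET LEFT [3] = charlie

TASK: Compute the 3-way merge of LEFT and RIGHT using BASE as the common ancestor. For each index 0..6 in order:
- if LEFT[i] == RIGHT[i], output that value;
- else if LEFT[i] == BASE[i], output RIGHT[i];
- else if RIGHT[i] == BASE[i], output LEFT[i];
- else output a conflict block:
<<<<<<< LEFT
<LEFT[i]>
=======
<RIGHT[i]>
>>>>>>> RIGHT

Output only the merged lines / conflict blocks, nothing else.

Final LEFT:  [delta, delta, echo, charlie, charlie, echo, echo]
Final RIGHT: [delta, delta, echo, delta, foxtrot, echo, echo]
i=0: L=delta R=delta -> agree -> delta
i=1: L=delta R=delta -> agree -> delta
i=2: L=echo R=echo -> agree -> echo
i=3: L=charlie, R=delta=BASE -> take LEFT -> charlie
i=4: L=charlie=BASE, R=foxtrot -> take RIGHT -> foxtrot
i=5: L=echo R=echo -> agree -> echo
i=6: L=echo R=echo -> agree -> echo

Answer: delta
delta
echo
charlie
foxtrot
echo
echo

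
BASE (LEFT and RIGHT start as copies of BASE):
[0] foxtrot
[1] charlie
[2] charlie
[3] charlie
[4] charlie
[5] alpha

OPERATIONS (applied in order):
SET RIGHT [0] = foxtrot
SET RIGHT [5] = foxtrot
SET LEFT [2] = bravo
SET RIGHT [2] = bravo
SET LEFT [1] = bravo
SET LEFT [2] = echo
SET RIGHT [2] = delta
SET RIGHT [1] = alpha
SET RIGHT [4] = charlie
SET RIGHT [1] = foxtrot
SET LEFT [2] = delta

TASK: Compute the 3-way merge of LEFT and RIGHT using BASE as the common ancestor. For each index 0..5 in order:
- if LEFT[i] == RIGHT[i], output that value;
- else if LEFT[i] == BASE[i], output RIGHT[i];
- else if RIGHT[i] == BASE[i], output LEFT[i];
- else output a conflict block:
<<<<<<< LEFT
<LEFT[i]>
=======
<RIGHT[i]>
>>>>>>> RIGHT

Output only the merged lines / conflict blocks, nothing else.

Final LEFT:  [foxtrot, bravo, delta, charlie, charlie, alpha]
Final RIGHT: [foxtrot, foxtrot, delta, charlie, charlie, foxtrot]
i=0: L=foxtrot R=foxtrot -> agree -> foxtrot
i=1: BASE=charlie L=bravo R=foxtrot all differ -> CONFLICT
i=2: L=delta R=delta -> agree -> delta
i=3: L=charlie R=charlie -> agree -> charlie
i=4: L=charlie R=charlie -> agree -> charlie
i=5: L=alpha=BASE, R=foxtrot -> take RIGHT -> foxtrot

Answer: foxtrot
<<<<<<< LEFT
bravo
=======
foxtrot
>>>>>>> RIGHT
delta
charlie
charlie
foxtrot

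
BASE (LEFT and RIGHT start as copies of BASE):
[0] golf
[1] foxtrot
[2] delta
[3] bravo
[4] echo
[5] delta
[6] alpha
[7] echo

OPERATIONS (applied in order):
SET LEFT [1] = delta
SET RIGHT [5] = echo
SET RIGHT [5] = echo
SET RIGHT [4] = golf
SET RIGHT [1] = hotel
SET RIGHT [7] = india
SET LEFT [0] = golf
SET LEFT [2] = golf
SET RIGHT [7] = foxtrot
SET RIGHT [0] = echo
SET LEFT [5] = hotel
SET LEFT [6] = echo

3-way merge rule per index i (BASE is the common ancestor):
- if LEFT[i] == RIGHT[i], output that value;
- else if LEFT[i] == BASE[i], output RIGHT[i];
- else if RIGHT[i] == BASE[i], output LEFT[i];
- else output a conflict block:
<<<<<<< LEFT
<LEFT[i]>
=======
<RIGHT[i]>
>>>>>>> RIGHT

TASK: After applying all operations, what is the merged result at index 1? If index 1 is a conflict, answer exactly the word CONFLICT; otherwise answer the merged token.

Answer: CONFLICT

Derivation:
Final LEFT:  [golf, delta, golf, bravo, echo, hotel, echo, echo]
Final RIGHT: [echo, hotel, delta, bravo, golf, echo, alpha, foxtrot]
i=0: L=golf=BASE, R=echo -> take RIGHT -> echo
i=1: BASE=foxtrot L=delta R=hotel all differ -> CONFLICT
i=2: L=golf, R=delta=BASE -> take LEFT -> golf
i=3: L=bravo R=bravo -> agree -> bravo
i=4: L=echo=BASE, R=golf -> take RIGHT -> golf
i=5: BASE=delta L=hotel R=echo all differ -> CONFLICT
i=6: L=echo, R=alpha=BASE -> take LEFT -> echo
i=7: L=echo=BASE, R=foxtrot -> take RIGHT -> foxtrot
Index 1 -> CONFLICT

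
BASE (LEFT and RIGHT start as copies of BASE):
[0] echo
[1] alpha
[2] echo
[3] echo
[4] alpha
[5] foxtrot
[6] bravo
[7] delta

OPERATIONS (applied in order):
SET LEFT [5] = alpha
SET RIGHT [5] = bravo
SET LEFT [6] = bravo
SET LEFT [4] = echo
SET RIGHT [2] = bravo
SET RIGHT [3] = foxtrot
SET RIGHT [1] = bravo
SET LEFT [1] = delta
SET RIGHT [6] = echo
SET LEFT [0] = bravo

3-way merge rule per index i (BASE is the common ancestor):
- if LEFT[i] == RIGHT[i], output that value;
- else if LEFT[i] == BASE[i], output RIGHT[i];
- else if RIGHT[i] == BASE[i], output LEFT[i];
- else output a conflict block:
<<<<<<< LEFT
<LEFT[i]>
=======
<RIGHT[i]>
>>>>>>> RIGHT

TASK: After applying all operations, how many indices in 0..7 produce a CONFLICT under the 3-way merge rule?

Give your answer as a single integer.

Final LEFT:  [bravo, delta, echo, echo, echo, alpha, bravo, delta]
Final RIGHT: [echo, bravo, bravo, foxtrot, alpha, bravo, echo, delta]
i=0: L=bravo, R=echo=BASE -> take LEFT -> bravo
i=1: BASE=alpha L=delta R=bravo all differ -> CONFLICT
i=2: L=echo=BASE, R=bravo -> take RIGHT -> bravo
i=3: L=echo=BASE, R=foxtrot -> take RIGHT -> foxtrot
i=4: L=echo, R=alpha=BASE -> take LEFT -> echo
i=5: BASE=foxtrot L=alpha R=bravo all differ -> CONFLICT
i=6: L=bravo=BASE, R=echo -> take RIGHT -> echo
i=7: L=delta R=delta -> agree -> delta
Conflict count: 2

Answer: 2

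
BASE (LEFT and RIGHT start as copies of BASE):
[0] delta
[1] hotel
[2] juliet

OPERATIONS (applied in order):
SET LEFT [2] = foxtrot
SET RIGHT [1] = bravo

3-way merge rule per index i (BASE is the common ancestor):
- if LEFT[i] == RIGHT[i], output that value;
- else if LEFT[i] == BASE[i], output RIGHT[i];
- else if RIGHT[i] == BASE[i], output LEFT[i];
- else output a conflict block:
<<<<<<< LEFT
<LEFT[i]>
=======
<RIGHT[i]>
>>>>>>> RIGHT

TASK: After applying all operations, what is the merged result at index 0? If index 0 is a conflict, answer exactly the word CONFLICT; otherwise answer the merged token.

Final LEFT:  [delta, hotel, foxtrot]
Final RIGHT: [delta, bravo, juliet]
i=0: L=delta R=delta -> agree -> delta
i=1: L=hotel=BASE, R=bravo -> take RIGHT -> bravo
i=2: L=foxtrot, R=juliet=BASE -> take LEFT -> foxtrot
Index 0 -> delta

Answer: delta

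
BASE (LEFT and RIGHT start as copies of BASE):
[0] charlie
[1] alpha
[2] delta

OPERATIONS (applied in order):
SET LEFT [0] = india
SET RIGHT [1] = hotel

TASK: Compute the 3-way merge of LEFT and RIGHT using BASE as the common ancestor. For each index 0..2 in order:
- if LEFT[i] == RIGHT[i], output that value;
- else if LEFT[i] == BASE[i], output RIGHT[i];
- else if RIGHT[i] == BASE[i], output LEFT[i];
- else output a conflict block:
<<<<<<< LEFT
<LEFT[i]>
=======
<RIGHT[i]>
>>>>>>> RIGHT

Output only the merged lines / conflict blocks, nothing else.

Answer: india
hotel
delta

Derivation:
Final LEFT:  [india, alpha, delta]
Final RIGHT: [charlie, hotel, delta]
i=0: L=india, R=charlie=BASE -> take LEFT -> india
i=1: L=alpha=BASE, R=hotel -> take RIGHT -> hotel
i=2: L=delta R=delta -> agree -> delta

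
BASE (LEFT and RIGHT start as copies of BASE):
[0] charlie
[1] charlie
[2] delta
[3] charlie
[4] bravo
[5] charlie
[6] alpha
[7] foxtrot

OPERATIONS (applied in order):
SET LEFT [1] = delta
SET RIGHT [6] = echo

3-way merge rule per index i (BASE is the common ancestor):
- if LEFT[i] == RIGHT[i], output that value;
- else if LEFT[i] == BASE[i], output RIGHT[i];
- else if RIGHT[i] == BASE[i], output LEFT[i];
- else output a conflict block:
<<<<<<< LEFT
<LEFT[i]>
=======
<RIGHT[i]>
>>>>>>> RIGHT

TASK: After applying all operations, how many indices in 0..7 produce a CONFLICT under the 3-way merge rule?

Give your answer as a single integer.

Final LEFT:  [charlie, delta, delta, charlie, bravo, charlie, alpha, foxtrot]
Final RIGHT: [charlie, charlie, delta, charlie, bravo, charlie, echo, foxtrot]
i=0: L=charlie R=charlie -> agree -> charlie
i=1: L=delta, R=charlie=BASE -> take LEFT -> delta
i=2: L=delta R=delta -> agree -> delta
i=3: L=charlie R=charlie -> agree -> charlie
i=4: L=bravo R=bravo -> agree -> bravo
i=5: L=charlie R=charlie -> agree -> charlie
i=6: L=alpha=BASE, R=echo -> take RIGHT -> echo
i=7: L=foxtrot R=foxtrot -> agree -> foxtrot
Conflict count: 0

Answer: 0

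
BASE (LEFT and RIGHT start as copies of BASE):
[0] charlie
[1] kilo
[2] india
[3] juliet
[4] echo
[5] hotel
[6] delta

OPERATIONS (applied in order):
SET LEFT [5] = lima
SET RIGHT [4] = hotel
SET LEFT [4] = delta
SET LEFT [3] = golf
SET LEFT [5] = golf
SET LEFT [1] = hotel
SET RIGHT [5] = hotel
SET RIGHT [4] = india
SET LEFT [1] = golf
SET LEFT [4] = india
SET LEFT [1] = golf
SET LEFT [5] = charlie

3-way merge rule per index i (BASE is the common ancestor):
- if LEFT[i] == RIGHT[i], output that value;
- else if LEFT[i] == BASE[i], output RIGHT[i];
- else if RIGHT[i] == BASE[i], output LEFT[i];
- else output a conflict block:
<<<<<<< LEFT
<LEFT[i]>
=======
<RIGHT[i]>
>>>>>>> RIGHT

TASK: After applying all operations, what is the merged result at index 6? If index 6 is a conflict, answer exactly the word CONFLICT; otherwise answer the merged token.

Final LEFT:  [charlie, golf, india, golf, india, charlie, delta]
Final RIGHT: [charlie, kilo, india, juliet, india, hotel, delta]
i=0: L=charlie R=charlie -> agree -> charlie
i=1: L=golf, R=kilo=BASE -> take LEFT -> golf
i=2: L=india R=india -> agree -> india
i=3: L=golf, R=juliet=BASE -> take LEFT -> golf
i=4: L=india R=india -> agree -> india
i=5: L=charlie, R=hotel=BASE -> take LEFT -> charlie
i=6: L=delta R=delta -> agree -> delta
Index 6 -> delta

Answer: delta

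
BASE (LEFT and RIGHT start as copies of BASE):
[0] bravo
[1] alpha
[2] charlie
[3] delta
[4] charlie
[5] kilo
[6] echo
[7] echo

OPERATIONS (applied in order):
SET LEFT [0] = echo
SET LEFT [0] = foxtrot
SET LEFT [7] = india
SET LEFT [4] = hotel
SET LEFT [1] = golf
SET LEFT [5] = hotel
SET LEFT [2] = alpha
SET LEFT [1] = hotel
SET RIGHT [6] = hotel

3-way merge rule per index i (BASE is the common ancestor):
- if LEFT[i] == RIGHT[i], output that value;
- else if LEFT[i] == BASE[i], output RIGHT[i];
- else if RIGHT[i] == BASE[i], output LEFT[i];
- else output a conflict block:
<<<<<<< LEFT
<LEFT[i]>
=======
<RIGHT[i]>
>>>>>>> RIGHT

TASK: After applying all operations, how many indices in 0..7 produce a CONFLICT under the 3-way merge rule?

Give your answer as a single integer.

Answer: 0

Derivation:
Final LEFT:  [foxtrot, hotel, alpha, delta, hotel, hotel, echo, india]
Final RIGHT: [bravo, alpha, charlie, delta, charlie, kilo, hotel, echo]
i=0: L=foxtrot, R=bravo=BASE -> take LEFT -> foxtrot
i=1: L=hotel, R=alpha=BASE -> take LEFT -> hotel
i=2: L=alpha, R=charlie=BASE -> take LEFT -> alpha
i=3: L=delta R=delta -> agree -> delta
i=4: L=hotel, R=charlie=BASE -> take LEFT -> hotel
i=5: L=hotel, R=kilo=BASE -> take LEFT -> hotel
i=6: L=echo=BASE, R=hotel -> take RIGHT -> hotel
i=7: L=india, R=echo=BASE -> take LEFT -> india
Conflict count: 0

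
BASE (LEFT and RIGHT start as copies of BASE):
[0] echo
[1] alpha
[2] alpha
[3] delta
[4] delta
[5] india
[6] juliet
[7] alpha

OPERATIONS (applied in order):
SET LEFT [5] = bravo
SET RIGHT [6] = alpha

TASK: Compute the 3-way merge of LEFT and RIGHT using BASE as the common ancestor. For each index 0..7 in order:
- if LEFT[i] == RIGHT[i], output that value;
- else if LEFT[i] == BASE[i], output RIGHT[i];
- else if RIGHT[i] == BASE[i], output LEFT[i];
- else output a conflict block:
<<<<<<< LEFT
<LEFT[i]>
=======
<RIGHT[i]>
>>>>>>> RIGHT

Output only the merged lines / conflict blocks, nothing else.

Answer: echo
alpha
alpha
delta
delta
bravo
alpha
alpha

Derivation:
Final LEFT:  [echo, alpha, alpha, delta, delta, bravo, juliet, alpha]
Final RIGHT: [echo, alpha, alpha, delta, delta, india, alpha, alpha]
i=0: L=echo R=echo -> agree -> echo
i=1: L=alpha R=alpha -> agree -> alpha
i=2: L=alpha R=alpha -> agree -> alpha
i=3: L=delta R=delta -> agree -> delta
i=4: L=delta R=delta -> agree -> delta
i=5: L=bravo, R=india=BASE -> take LEFT -> bravo
i=6: L=juliet=BASE, R=alpha -> take RIGHT -> alpha
i=7: L=alpha R=alpha -> agree -> alpha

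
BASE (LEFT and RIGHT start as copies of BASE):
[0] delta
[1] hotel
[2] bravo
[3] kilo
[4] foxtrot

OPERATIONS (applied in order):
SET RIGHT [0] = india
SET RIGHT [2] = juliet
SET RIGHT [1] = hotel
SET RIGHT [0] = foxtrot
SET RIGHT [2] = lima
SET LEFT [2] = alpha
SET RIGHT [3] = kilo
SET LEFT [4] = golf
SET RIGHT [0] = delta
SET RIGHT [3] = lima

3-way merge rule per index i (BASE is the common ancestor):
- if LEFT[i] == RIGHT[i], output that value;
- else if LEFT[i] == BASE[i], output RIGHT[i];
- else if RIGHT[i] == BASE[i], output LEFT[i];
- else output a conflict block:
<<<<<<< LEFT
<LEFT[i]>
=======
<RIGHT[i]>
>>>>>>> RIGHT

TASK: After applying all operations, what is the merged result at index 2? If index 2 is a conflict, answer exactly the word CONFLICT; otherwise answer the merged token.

Final LEFT:  [delta, hotel, alpha, kilo, golf]
Final RIGHT: [delta, hotel, lima, lima, foxtrot]
i=0: L=delta R=delta -> agree -> delta
i=1: L=hotel R=hotel -> agree -> hotel
i=2: BASE=bravo L=alpha R=lima all differ -> CONFLICT
i=3: L=kilo=BASE, R=lima -> take RIGHT -> lima
i=4: L=golf, R=foxtrot=BASE -> take LEFT -> golf
Index 2 -> CONFLICT

Answer: CONFLICT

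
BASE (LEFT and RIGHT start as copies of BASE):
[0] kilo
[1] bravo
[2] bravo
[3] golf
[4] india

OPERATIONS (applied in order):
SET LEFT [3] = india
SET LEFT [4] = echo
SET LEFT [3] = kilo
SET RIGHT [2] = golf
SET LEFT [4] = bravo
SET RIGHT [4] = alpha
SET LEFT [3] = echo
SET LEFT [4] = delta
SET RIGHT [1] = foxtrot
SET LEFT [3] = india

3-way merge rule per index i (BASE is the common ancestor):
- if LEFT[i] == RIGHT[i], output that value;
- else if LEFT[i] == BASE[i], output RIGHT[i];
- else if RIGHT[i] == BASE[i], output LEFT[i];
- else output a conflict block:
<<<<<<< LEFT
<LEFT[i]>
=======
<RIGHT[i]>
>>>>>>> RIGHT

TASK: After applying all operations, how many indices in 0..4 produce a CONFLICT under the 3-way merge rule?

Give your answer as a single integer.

Answer: 1

Derivation:
Final LEFT:  [kilo, bravo, bravo, india, delta]
Final RIGHT: [kilo, foxtrot, golf, golf, alpha]
i=0: L=kilo R=kilo -> agree -> kilo
i=1: L=bravo=BASE, R=foxtrot -> take RIGHT -> foxtrot
i=2: L=bravo=BASE, R=golf -> take RIGHT -> golf
i=3: L=india, R=golf=BASE -> take LEFT -> india
i=4: BASE=india L=delta R=alpha all differ -> CONFLICT
Conflict count: 1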